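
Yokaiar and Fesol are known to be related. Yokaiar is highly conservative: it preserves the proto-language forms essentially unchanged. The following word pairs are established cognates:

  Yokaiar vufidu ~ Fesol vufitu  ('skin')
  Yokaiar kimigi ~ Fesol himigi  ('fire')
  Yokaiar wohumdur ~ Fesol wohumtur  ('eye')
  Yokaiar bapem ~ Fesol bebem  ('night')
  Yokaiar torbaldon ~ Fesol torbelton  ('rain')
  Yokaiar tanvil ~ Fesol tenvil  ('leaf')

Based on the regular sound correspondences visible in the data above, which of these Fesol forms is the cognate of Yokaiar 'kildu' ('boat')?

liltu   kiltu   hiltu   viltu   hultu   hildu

hiltu

kimigi ~ himigi — Yokaiar k corresponds to Fesol h word-initially before a front vowel.
wohumdur ~ wohumtur — Yokaiar d corresponds to Fesol t after a consonant, before a back vowel.
Applying these to Yokaiar 'kildu':
  kildu → hildu   (k→h word-initially before a front vowel)
  hildu → hiltu   (d→t after a consonant, before a back vowel)
So the Fesol cognate is 'hiltu'.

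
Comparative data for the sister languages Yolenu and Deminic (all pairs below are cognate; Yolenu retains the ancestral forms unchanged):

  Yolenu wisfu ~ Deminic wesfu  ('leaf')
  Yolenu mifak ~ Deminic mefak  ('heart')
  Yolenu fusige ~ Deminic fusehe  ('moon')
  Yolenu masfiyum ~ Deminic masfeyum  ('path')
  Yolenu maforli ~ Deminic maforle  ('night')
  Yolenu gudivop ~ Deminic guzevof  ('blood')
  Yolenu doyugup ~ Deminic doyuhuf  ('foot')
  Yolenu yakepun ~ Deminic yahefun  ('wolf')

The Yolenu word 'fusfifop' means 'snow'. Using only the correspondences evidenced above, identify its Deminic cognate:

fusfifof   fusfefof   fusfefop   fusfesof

mifak ~ mefak — Yolenu i corresponds to Deminic e after a consonant, before a labial obstruent.
gudivop ~ guzevof, doyugup ~ doyuhuf — Yolenu p corresponds to Deminic f word-finally.
Applying these to Yolenu 'fusfifop':
  fusfifop → fusfefop   (i→e after a consonant, before a labial obstruent)
  fusfefop → fusfefof   (p→f word-finally)
So the Deminic cognate is 'fusfefof'.

fusfefof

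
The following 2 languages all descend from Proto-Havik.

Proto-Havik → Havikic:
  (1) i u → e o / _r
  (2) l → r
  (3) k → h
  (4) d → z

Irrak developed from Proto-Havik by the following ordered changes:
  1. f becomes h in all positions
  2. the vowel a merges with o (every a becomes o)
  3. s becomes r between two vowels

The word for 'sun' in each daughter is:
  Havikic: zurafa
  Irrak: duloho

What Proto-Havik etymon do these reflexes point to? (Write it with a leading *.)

*dulafa

Position 5: Havikic has f, Irrak has h. Havikic preserves f here (none of its changes turn any other segment into f), so the proto-segment is *f.
Position 6: Havikic has a, Irrak has o. Havikic preserves a here (none of its changes turn any other segment into a), so the proto-segment is *a.
Verify the candidate proto-form against each daughter:
Havikic: *dulafa > durafa > zurafa  (by unconditioned shift, unconditioned shift)
Irrak: start from *dulafa.
  rule 1 (unconditioned shift): dulafa → dulaha
  rule 2 (vowel merger): dulaha → duloho
  rule 3: no change — duloho
  ⇒ Irrak duloho
No other proto-form is consistent with every reflex, so the reconstruction is *dulafa.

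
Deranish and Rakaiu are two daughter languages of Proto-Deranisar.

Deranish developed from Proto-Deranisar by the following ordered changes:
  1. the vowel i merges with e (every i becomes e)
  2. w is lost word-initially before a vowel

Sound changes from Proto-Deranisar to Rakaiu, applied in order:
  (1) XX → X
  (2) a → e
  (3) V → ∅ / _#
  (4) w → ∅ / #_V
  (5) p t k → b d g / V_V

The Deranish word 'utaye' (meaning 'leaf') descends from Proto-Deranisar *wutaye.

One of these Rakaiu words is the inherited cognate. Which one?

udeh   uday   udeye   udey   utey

Rakaiu: *wutaye > wuteye > wutey > utey > udey  (by vowel merger, apocope, glide loss, intervocalic voicing)

udey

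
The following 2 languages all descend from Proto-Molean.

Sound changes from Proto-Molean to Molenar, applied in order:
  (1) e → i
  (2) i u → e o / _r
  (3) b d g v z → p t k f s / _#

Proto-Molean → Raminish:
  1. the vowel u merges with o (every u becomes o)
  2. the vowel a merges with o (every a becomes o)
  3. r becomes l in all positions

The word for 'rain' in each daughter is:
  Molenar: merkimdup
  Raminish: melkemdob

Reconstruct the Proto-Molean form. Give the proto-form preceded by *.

Position 9: Molenar has p, Raminish has b. Raminish preserves b here (none of its changes turn any other segment into b), so the proto-segment is *b.
Position 8: Molenar has u, Raminish has o. Molenar preserves u here (none of its changes turn any other segment into u), so the proto-segment is *u.
Position 3: Molenar has r, Raminish has l. Molenar preserves r here (none of its changes turn any other segment into r), so the proto-segment is *r.
Continuing position by position gives *merkemdub; check it forward:
Molenar: *merkemdub
  merkemdub → mirkimdub   [vowel merger]
  mirkimdub → merkimdub   [pre-rhotic lowering]
  merkimdub → merkimdup   [final devoicing]
  giving Molenar merkimdup.
Raminish: start from *merkemdub.
  rule 1 (vowel merger): merkemdub → merkemdob
  rule 2: no change — merkemdob
  rule 3 (unconditioned shift): merkemdob → melkemdob
  ⇒ Raminish melkemdob
*merkemdub is the unique common source.

*merkemdub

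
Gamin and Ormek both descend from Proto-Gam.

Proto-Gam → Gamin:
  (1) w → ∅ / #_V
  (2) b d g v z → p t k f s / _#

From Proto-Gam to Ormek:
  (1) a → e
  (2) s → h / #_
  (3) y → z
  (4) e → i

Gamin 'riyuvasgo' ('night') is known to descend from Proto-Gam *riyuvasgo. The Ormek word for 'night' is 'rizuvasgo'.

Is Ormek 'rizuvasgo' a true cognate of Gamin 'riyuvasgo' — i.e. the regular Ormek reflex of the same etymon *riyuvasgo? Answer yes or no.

no

Derive the expected Ormek reflex of *riyuvasgo:
Ormek: start from *riyuvasgo.
  rule 1 (vowel merger): riyuvasgo → riyuvesgo
  rule 2: no change — riyuvesgo
  rule 3 (unconditioned shift): riyuvesgo → rizuvesgo
  rule 4 (vowel merger): rizuvesgo → rizuvisgo
  ⇒ Ormek rizuvisgo
The regular Ormek reflex would be 'rizuvisgo', but the attested form is 'rizuvasgo'. The correspondence is irregular, so they are not cognates (the Ormek form has a different source).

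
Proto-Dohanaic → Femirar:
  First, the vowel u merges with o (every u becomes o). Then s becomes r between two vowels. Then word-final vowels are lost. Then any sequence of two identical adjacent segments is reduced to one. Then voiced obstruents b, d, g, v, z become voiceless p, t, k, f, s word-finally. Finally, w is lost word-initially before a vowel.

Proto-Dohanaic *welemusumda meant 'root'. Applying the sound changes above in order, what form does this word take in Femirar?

Femirar: *welemusumda > welemosomda > welemoromda > welemoromd > welemoromt > elemoromt  (by vowel merger, rhotacism, apocope, final devoicing, glide loss)

elemoromt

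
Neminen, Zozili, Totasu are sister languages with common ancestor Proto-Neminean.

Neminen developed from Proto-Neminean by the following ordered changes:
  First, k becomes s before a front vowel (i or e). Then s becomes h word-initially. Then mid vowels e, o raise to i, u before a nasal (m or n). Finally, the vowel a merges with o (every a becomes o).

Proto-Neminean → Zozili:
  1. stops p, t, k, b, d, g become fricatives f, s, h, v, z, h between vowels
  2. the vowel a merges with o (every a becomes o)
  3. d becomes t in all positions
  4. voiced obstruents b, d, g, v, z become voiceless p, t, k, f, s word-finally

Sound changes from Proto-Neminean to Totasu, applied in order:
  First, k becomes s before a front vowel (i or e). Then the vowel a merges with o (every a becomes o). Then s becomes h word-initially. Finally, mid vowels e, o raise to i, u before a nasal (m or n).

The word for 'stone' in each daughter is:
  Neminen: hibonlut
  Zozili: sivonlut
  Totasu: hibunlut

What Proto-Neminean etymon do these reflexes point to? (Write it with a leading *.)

Position 3: Neminen has b, Zozili has v, Totasu has b. Neminen preserves b here (none of its changes turn any other segment into b), so the proto-segment is *b.
Position 1: Neminen has h, Zozili has s, Totasu has h. Taking the neighbouring segments as reconstructed: Neminen h could go back to *k or *s or *h; Zozili s can only go back to *s; Totasu h could go back to *k or *s or *h — the one source consistent with every daughter is *s.
Position 4: Neminen has o, Zozili has o, Totasu has u. Taking the neighbouring segments as reconstructed: Neminen o can only go back to *a; Zozili o could go back to *a or *o; Totasu u could go back to *a or *o or *u — the one source consistent with every daughter is *a.
Verify the candidate proto-form against each daughter:
Neminen: start from *sibanlut.
  rule 1: no change — sibanlut
  rule 2 (debuccalisation): sibanlut → hibanlut
  rule 3: no change — hibanlut
  rule 4 (vowel merger): hibanlut → hibonlut
  ⇒ Neminen hibonlut
Zozili: *sibanlut
  sibanlut → sivanlut   [intervocalic lenition]
  sivanlut → sivonlut   [vowel merger]
  sivonlut (rule 3 does not apply)
  sivonlut (rule 4 does not apply)
  giving Zozili sivonlut.
Totasu: *sibanlut
  sibanlut (rule 1 does not apply)
  sibanlut → sibonlut   [vowel merger]
  sibonlut → hibonlut   [debuccalisation]
  hibonlut → hibunlut   [pre-nasal raising]
  giving Totasu hibunlut.
Only *sibanlut yields all of Neminen hibonlut, Zozili sivonlut, Totasu hibunlut.

*sibanlut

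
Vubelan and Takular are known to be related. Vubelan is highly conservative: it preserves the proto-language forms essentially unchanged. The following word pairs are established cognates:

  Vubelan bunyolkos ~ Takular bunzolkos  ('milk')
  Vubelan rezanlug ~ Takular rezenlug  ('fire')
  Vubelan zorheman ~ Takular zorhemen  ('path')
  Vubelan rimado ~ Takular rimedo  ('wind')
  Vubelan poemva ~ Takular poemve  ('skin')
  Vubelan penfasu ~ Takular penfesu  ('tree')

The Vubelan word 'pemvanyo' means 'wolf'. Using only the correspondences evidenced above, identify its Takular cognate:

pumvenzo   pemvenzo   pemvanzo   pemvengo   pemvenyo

rezanlug ~ rezenlug, zorheman ~ zorhemen — Vubelan a corresponds to Takular e after a consonant, before a nasal.
bunyolkos ~ bunzolkos — Vubelan y corresponds to Takular z after a consonant, before a back vowel.
Applying these to Vubelan 'pemvanyo':
  pemvanyo → pemvenyo   (a→e after a consonant, before a nasal)
  pemvenyo → pemvenzo   (y→z after a consonant, before a back vowel)
So the Takular cognate is 'pemvenzo'.

pemvenzo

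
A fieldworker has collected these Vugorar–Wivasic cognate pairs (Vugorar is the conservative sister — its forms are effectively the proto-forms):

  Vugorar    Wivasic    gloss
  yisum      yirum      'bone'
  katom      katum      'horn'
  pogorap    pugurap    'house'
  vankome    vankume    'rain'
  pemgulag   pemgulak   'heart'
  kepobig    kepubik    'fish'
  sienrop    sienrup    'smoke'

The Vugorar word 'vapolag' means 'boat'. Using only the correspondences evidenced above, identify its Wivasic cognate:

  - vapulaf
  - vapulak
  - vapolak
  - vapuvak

vapulak

pogorap ~ pugurap — Vugorar o corresponds to Wivasic u after a consonant, before a consonant other than r, m, n, p, b, f, v.
pemgulag ~ pemgulak, kepobig ~ kepubik — Vugorar g corresponds to Wivasic k word-finally.
Applying these to Vugorar 'vapolag':
  vapolag → vapulag   (o→u after a consonant, before a consonant other than r, m, n, p, b, f, v)
  vapulag → vapulak   (g→k word-finally)
So the Wivasic cognate is 'vapulak'.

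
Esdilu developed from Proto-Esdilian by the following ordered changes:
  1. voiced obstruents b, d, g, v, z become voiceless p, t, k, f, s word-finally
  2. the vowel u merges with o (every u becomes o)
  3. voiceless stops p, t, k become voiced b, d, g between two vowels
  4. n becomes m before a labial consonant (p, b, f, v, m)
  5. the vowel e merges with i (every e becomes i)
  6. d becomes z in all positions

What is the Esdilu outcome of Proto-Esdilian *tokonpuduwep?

togompozowip

Esdilu: *tokonpuduwep > tokonpodowep > togonpodowep > togompodowep > togompodowip > togompozowip  (by vowel merger, intervocalic voicing, nasal place assimilation, vowel merger, unconditioned shift)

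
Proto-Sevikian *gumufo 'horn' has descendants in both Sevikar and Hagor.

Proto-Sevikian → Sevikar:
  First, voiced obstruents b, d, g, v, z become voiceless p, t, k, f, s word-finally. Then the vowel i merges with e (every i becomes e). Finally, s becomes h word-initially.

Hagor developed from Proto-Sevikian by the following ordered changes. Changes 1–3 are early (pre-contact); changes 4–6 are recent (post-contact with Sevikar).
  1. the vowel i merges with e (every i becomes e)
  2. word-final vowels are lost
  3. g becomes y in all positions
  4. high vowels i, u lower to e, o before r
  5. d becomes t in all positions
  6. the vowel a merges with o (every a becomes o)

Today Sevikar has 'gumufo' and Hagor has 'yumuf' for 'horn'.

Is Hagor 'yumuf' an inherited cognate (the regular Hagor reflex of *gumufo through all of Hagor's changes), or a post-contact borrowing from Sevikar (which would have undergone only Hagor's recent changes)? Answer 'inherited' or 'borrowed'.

If inherited, *gumufo would pass through all of Hagor's changes:
Hagor: start from *gumufo.
  rule 1: no change — gumufo
  rule 2 (apocope): gumufo → gumuf
  rule 3 (unconditioned shift): gumuf → yumuf
  rule 4: no change — yumuf
  rule 5: no change — yumuf
  rule 6: no change — yumuf
  ⇒ Hagor yumuf
If borrowed from Sevikar 'gumufo' after the early changes, it would undergo only the recent ones:
  rule 4 (pre-rhotic lowering): no change (gumufo)
  rule 5 (unconditioned shift): no change (gumufo)
  rule 6 (vowel merger): no change (gumufo)
  ⇒ as a loan: gumufo
Hagor 'yumuf' matches the inherited outcome exactly, so it is an inherited cognate, not a loan.

inherited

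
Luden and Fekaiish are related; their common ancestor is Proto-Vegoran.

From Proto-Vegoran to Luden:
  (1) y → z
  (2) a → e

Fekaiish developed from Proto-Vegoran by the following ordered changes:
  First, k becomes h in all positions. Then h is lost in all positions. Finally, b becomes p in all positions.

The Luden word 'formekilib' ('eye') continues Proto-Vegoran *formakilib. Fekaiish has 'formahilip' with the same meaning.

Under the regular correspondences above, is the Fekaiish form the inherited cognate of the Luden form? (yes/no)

no

Derive the expected Fekaiish reflex of *formakilib:
Fekaiish: *formakilib
  formakilib → formahilib   [unconditioned shift]
  formahilib → formailib   [h-loss]
  formailib → formailip   [unconditioned shift]
  giving Fekaiish formailip.
The regular Fekaiish reflex would be 'formailip', but the attested form is 'formahilip'. The correspondence is irregular, so they are not cognates (the Fekaiish form has a different source).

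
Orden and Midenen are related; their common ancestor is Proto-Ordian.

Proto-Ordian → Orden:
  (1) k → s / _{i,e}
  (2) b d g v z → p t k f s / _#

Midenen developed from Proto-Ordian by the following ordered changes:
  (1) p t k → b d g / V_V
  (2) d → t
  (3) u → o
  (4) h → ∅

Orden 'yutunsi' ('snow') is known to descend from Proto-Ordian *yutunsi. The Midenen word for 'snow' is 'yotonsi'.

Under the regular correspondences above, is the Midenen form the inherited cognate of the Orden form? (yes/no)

Derive the expected Midenen reflex of *yutunsi:
Midenen: *yutunsi
  yutunsi → yudunsi   [intervocalic voicing]
  yudunsi → yutunsi   [unconditioned shift]
  yutunsi → yotonsi   [vowel merger]
  yotonsi (rule 4 does not apply)
  giving Midenen yotonsi.
Midenen 'yotonsi' matches the regular reflex exactly, so the pair is cognate.

yes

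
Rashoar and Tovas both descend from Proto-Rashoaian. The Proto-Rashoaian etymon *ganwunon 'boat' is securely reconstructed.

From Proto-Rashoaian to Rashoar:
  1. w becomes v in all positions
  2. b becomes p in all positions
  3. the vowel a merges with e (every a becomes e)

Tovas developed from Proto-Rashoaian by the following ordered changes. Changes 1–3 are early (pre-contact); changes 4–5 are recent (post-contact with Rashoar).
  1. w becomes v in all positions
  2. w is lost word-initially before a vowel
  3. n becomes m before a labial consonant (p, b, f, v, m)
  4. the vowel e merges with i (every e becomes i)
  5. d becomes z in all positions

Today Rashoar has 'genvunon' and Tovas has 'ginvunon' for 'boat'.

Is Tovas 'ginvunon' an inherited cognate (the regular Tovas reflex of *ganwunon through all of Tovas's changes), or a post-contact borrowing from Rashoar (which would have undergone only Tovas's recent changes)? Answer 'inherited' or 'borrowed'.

If inherited, *ganwunon would pass through all of Tovas's changes:
Tovas: start from *ganwunon.
  rule 1 (unconditioned shift): ganwunon → ganvunon
  rule 2: no change — ganvunon
  rule 3 (nasal place assimilation): ganvunon → gamvunon
  rule 4: no change — gamvunon
  rule 5: no change — gamvunon
  ⇒ Tovas gamvunon
If borrowed from Rashoar 'genvunon' after the early changes, it would undergo only the recent ones:
  rule 4 (vowel merger): genvunon → ginvunon
  rule 5 (unconditioned shift): no change (ginvunon)
  ⇒ as a loan: ginvunon
Tovas 'ginvunon' matches the loan outcome 'ginvunon', not the inherited 'gamvunon' — it skipped the early Tovas changes, so it was borrowed from Rashoar.

borrowed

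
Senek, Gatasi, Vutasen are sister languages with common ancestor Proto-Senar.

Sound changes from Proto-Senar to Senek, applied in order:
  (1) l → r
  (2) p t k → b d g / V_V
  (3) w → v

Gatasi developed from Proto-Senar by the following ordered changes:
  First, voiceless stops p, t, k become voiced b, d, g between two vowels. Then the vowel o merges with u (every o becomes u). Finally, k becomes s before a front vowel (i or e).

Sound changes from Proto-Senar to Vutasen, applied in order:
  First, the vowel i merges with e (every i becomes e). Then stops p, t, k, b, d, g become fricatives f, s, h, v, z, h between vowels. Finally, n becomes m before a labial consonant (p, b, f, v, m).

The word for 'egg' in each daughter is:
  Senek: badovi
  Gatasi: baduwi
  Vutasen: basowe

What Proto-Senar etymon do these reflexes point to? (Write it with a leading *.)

Position 5: Senek has v, Gatasi has w, Vutasen has w. Gatasi preserves w here (none of its changes turn any other segment into w), so the proto-segment is *w.
Position 3: Senek has d, Gatasi has d, Vutasen has s. Taking the neighbouring segments as reconstructed: Senek d could go back to *t or *d; Gatasi d could go back to *t or *d; Vutasen s could go back to *t or *s — the one source consistent with every daughter is *t.
Position 4: Senek has o, Gatasi has u, Vutasen has o. Senek preserves o here (none of its changes turn any other segment into o), so the proto-segment is *o.
Continuing position by position gives *batowi; check it forward:
Senek: start from *batowi.
  rule 1: no change — batowi
  rule 2 (intervocalic voicing): batowi → badowi
  rule 3 (unconditioned shift): badowi → badovi
  ⇒ Senek badovi
Gatasi: *batowi
  batowi → badowi   [intervocalic voicing]
  badowi → baduwi   [vowel merger]
  baduwi (rule 3 does not apply)
  giving Gatasi baduwi.
Vutasen: start from *batowi.
  rule 1 (vowel merger): batowi → batowe
  rule 2 (intervocalic lenition): batowe → basowe
  rule 3: no change — basowe
  ⇒ Vutasen basowe
Only *batowi yields all of Senek badovi, Gatasi baduwi, Vutasen basowe.

*batowi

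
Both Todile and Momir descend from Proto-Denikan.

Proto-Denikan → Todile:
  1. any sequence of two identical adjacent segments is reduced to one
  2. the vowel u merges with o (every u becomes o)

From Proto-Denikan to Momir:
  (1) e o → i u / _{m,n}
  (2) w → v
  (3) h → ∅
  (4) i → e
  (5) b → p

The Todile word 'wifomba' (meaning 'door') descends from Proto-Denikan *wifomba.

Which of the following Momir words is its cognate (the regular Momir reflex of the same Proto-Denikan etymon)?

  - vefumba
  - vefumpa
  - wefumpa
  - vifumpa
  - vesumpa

vefumpa

Momir: *wifomba > wifumba > vifumba > vefumba > vefumpa  (by pre-nasal raising, unconditioned shift, vowel merger, unconditioned shift)
Only 'vefumpa' matches the regular Momir development of *wifomba.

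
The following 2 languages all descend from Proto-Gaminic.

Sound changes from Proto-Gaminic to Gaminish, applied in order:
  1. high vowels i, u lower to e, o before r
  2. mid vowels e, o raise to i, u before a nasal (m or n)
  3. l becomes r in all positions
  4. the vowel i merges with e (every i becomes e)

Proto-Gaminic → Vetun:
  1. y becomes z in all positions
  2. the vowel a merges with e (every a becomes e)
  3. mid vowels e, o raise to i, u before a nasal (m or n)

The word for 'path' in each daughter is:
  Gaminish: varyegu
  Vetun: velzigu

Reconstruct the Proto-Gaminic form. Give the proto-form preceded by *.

Position 3: Gaminish has r, Vetun has l. Vetun preserves l here (none of its changes turn any other segment into l), so the proto-segment is *l.
Position 2: Gaminish has a, Vetun has e. Gaminish preserves a here (none of its changes turn any other segment into a), so the proto-segment is *a.
Position 5: Gaminish has e, Vetun has i. Taking the neighbouring segments as reconstructed: Gaminish e could go back to *e or *i; Vetun i can only go back to *i — the one source consistent with every daughter is *i.
This points to *valyigu. Verify forward in each daughter:
Gaminish: start from *valyigu.
  rule 1: no change — valyigu
  rule 2: no change — valyigu
  rule 3 (unconditioned shift): valyigu → varyigu
  rule 4 (vowel merger): varyigu → varyegu
  ⇒ Gaminish varyegu
Vetun: *valyigu > valzigu > velzigu  (by unconditioned shift, vowel merger)
Only *valyigu yields all of Gaminish varyegu, Vetun velzigu.

*valyigu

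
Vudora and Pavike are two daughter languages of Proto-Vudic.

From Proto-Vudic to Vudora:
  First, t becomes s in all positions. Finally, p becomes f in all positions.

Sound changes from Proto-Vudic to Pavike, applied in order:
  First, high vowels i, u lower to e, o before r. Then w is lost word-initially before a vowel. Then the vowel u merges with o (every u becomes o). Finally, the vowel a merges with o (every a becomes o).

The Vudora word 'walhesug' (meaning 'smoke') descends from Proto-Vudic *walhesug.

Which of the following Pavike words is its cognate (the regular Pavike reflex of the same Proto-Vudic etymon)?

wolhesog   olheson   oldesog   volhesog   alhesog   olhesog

Pavike: start from *walhesug.
  rule 1: no change — walhesug
  rule 2 (glide loss): walhesug → alhesug
  rule 3 (vowel merger): alhesug → alhesog
  rule 4 (vowel merger): alhesog → olhesog
  ⇒ Pavike olhesog
Only 'olhesog' matches the regular Pavike development of *walhesug.

olhesog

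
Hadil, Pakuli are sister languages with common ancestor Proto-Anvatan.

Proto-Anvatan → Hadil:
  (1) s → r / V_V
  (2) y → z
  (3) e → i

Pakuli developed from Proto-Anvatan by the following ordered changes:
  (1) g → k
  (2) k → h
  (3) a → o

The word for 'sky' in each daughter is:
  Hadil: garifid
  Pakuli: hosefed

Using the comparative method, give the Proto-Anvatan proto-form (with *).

*gasefed

Position 6: Hadil has i, Pakuli has e. Pakuli preserves e here (none of its changes turn any other segment into e), so the proto-segment is *e.
Position 3: Hadil has r, Pakuli has s. Pakuli preserves s here (none of its changes turn any other segment into s), so the proto-segment is *s.
Verify the candidate proto-form against each daughter:
Hadil: *gasefed
  gasefed → garefed   [rhotacism]
  garefed (rule 2 does not apply)
  garefed → garifid   [vowel merger]
  giving Hadil garifid.
Pakuli: *gasefed
  gasefed → kasefed   [unconditioned shift]
  kasefed → hasefed   [unconditioned shift]
  hasefed → hosefed   [vowel merger]
  giving Pakuli hosefed.
Only *gasefed yields all of Hadil garifid, Pakuli hosefed.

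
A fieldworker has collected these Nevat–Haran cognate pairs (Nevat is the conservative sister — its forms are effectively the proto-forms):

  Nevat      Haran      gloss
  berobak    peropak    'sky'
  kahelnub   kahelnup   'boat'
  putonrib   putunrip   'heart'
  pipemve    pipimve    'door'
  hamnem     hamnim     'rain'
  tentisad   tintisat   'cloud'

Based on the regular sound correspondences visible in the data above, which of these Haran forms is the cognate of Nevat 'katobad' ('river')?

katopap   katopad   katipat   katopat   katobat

berobak ~ peropak — Nevat b corresponds to Haran p between vowels (before a back vowel).
tentisad ~ tintisat — Nevat d corresponds to Haran t word-finally.
Applying these to Nevat 'katobad':
  katobad → katopad   (b→p between vowels (before a back vowel))
  katopad → katopat   (d→t word-finally)
So the Haran cognate is 'katopat'.

katopat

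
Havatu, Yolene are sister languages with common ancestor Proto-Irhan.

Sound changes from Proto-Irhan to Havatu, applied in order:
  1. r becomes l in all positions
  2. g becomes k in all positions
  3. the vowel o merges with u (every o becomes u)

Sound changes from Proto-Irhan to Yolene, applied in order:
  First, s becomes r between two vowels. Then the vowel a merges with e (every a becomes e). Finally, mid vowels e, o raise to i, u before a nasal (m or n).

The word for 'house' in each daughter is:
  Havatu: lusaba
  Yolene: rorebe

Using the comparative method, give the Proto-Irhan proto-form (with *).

Position 4: Havatu has a, Yolene has e. Havatu preserves a here (none of its changes turn any other segment into a), so the proto-segment is *a.
Position 6: Havatu has a, Yolene has e. Havatu preserves a here (none of its changes turn any other segment into a), so the proto-segment is *a.
Position 2: Havatu has u, Yolene has o. Yolene preserves o here (none of its changes turn any other segment into o), so the proto-segment is *o.
Continuing position by position gives *rosaba; check it forward:
Havatu: *rosaba
  rosaba → losaba   [unconditioned shift]
  losaba (rule 2 does not apply)
  losaba → lusaba   [vowel merger]
  giving Havatu lusaba.
Yolene: start from *rosaba.
  rule 1 (rhotacism): rosaba → roraba
  rule 2 (vowel merger): roraba → rorebe
  rule 3: no change — rorebe
  ⇒ Yolene rorebe
Only *rosaba yields all of Havatu lusaba, Yolene rorebe.

*rosaba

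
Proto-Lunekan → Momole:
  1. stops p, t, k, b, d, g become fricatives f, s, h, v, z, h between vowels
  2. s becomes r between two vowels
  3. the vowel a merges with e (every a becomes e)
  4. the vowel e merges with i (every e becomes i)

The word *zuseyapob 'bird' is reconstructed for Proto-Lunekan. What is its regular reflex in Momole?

Momole: *zuseyapob > zuseyafob > zureyafob > zureyefob > zuriyifob  (by intervocalic lenition, rhotacism, vowel merger, vowel merger)

zuriyifob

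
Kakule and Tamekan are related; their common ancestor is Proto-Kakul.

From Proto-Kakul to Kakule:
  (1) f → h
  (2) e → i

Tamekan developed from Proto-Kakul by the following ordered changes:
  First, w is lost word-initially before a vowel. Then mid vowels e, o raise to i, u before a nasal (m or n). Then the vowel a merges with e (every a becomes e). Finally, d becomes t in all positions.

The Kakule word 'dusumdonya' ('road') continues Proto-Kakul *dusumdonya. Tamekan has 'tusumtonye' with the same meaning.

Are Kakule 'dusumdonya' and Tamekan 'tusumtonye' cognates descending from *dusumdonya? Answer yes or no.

no

Derive the expected Tamekan reflex of *dusumdonya:
Tamekan: start from *dusumdonya.
  rule 1: no change — dusumdonya
  rule 2 (pre-nasal raising): dusumdonya → dusumdunya
  rule 3 (vowel merger): dusumdunya → dusumdunye
  rule 4 (unconditioned shift): dusumdunye → tusumtunye
  ⇒ Tamekan tusumtunye
The regular Tamekan reflex would be 'tusumtunye', but the attested form is 'tusumtonye'. The correspondence is irregular, so they are not cognates (the Tamekan form has a different source).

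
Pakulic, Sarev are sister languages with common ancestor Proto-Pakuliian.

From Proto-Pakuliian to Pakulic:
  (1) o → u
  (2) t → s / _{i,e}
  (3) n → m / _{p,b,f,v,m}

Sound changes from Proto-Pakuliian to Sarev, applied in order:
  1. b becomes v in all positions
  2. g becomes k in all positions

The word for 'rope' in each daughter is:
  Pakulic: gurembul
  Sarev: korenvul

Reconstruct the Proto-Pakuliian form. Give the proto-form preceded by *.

Position 6: Pakulic has b, Sarev has v. Pakulic preserves b here (none of its changes turn any other segment into b), so the proto-segment is *b.
Position 2: Pakulic has u, Sarev has o. Sarev preserves o here (none of its changes turn any other segment into o), so the proto-segment is *o.
Position 5: Pakulic has m, Sarev has n. Sarev preserves n here (none of its changes turn any other segment into n), so the proto-segment is *n.
Continuing position by position gives *gorenbul; check it forward:
Pakulic: start from *gorenbul.
  rule 1 (vowel merger): gorenbul → gurenbul
  rule 2: no change — gurenbul
  rule 3 (nasal place assimilation): gurenbul → gurembul
  ⇒ Pakulic gurembul
Sarev: *gorenbul > gorenvul > korenvul  (by unconditioned shift, unconditioned shift)
No other proto-form is consistent with every reflex, so the reconstruction is *gorenbul.

*gorenbul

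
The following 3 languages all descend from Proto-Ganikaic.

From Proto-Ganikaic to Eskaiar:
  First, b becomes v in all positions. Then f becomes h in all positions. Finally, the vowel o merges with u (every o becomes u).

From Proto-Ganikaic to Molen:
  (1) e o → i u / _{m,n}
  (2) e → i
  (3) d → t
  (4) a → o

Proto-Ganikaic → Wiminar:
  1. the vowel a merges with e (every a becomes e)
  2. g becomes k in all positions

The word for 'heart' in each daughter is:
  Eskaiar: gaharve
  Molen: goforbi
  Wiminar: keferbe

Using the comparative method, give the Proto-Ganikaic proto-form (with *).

Position 2: Eskaiar has a, Molen has o, Wiminar has e. Eskaiar preserves a here (none of its changes turn any other segment into a), so the proto-segment is *a.
Position 3: Eskaiar has h, Molen has f, Wiminar has f. Molen preserves f here (none of its changes turn any other segment into f), so the proto-segment is *f.
Continuing position by position gives *gafarbe; check it forward:
Eskaiar: *gafarbe
  gafarbe → gafarve   [unconditioned shift]
  gafarve → gaharve   [unconditioned shift]
  gaharve (rule 3 does not apply)
  giving Eskaiar gaharve.
Molen: *gafarbe
  gafarbe (rule 1 does not apply)
  gafarbe → gafarbi   [vowel merger]
  gafarbi (rule 3 does not apply)
  gafarbi → goforbi   [vowel merger]
  giving Molen goforbi.
Wiminar: *gafarbe
  gafarbe → geferbe   [vowel merger]
  geferbe → keferbe   [unconditioned shift]
  giving Wiminar keferbe.
*gafarbe is the unique common source.

*gafarbe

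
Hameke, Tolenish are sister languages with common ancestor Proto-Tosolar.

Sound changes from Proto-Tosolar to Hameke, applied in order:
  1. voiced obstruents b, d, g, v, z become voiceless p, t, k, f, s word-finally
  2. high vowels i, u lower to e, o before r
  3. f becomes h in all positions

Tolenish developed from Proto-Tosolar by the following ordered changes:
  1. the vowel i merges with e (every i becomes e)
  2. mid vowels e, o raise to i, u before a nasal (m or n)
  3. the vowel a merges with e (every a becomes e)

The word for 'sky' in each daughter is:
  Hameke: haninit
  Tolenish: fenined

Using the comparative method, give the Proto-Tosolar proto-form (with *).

Position 6: Hameke has i, Tolenish has e. Hameke preserves i here (none of its changes turn any other segment into i), so the proto-segment is *i.
Position 1: Hameke has h, Tolenish has f. Tolenish preserves f here (none of its changes turn any other segment into f), so the proto-segment is *f.
Position 2: Hameke has a, Tolenish has e. Hameke preserves a here (none of its changes turn any other segment into a), so the proto-segment is *a.
Verify the candidate proto-form against each daughter:
Hameke: *faninid
  faninid → faninit   [final devoicing]
  faninit (rule 2 does not apply)
  faninit → haninit   [unconditioned shift]
  giving Hameke haninit.
Tolenish: *faninid
  faninid → fanened   [vowel merger]
  fanened → fanined   [pre-nasal raising]
  fanined → fenined   [vowel merger]
  giving Tolenish fenined.
*faninid is the unique common source.

*faninid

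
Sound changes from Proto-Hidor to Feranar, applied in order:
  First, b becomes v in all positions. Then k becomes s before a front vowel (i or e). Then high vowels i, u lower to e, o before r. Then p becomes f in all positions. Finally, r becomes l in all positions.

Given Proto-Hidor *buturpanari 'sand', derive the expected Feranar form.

Feranar: start from *buturpanari.
  rule 1 (unconditioned shift): buturpanari → vuturpanari
  rule 2: no change — vuturpanari
  rule 3 (pre-rhotic lowering): vuturpanari → vutorpanari
  rule 4 (unconditioned shift): vutorpanari → vutorfanari
  rule 5 (unconditioned shift): vutorfanari → vutolfanali
  ⇒ Feranar vutolfanali

vutolfanali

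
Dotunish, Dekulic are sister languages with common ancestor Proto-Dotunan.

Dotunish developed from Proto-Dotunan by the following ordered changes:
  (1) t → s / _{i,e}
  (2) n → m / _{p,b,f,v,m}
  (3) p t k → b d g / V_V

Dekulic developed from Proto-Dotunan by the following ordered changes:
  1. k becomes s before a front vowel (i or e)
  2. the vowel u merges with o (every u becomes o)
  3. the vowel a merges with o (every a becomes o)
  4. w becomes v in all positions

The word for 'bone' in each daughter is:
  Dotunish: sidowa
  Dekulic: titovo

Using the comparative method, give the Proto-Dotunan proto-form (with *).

Position 1: Dotunish has s, Dekulic has t. Dekulic preserves t here (none of its changes turn any other segment into t), so the proto-segment is *t.
Position 6: Dotunish has a, Dekulic has o. Dotunish preserves a here (none of its changes turn any other segment into a), so the proto-segment is *a.
Position 5: Dotunish has w, Dekulic has v. Dotunish preserves w here (none of its changes turn any other segment into w), so the proto-segment is *w.
Verify the candidate proto-form against each daughter:
Dotunish: start from *titowa.
  rule 1 (palatalisation): titowa → sitowa
  rule 2: no change — sitowa
  rule 3 (intervocalic voicing): sitowa → sidowa
  ⇒ Dotunish sidowa
Dekulic: start from *titowa.
  rule 1: no change — titowa
  rule 2: no change — titowa
  rule 3 (vowel merger): titowa → titowo
  rule 4 (unconditioned shift): titowo → titovo
  ⇒ Dekulic titovo
Only *titowa yields all of Dotunish sidowa, Dekulic titovo.

*titowa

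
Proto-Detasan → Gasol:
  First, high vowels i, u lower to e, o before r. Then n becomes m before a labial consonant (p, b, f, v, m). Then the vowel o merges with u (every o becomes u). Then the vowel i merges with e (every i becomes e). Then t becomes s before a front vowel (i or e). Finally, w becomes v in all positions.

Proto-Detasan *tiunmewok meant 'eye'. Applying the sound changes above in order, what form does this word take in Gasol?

seummevuk

Gasol: *tiunmewok
  tiunmewok (rule 1 does not apply)
  tiunmewok → tiummewok   [nasal place assimilation]
  tiummewok → tiummewuk   [vowel merger]
  tiummewuk → teummewuk   [vowel merger]
  teummewuk → seummewuk   [palatalisation]
  seummewuk → seummevuk   [unconditioned shift]
  giving Gasol seummevuk.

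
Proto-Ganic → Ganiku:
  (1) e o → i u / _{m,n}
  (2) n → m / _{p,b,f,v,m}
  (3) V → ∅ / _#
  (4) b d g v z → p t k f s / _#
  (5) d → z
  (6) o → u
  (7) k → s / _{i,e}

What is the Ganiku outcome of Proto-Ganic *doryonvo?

zuryumf

Ganiku: start from *doryonvo.
  rule 1 (pre-nasal raising): doryonvo → doryunvo
  rule 2 (nasal place assimilation): doryunvo → doryumvo
  rule 3 (apocope): doryumvo → doryumv
  rule 4 (final devoicing): doryumv → doryumf
  rule 5 (unconditioned shift): doryumf → zoryumf
  rule 6 (vowel merger): zoryumf → zuryumf
  rule 7: no change — zuryumf
  ⇒ Ganiku zuryumf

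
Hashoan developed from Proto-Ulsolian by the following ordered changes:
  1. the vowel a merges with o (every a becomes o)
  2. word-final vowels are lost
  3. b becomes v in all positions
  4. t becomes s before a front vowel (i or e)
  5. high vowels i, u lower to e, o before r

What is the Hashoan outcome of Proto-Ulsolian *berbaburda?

Hashoan: *berbaburda
  berbaburda → berboburdo   [vowel merger]
  berboburdo → berboburd   [apocope]
  berboburd → vervovurd   [unconditioned shift]
  vervovurd (rule 4 does not apply)
  vervovurd → vervovord   [pre-rhotic lowering]
  giving Hashoan vervovord.

vervovord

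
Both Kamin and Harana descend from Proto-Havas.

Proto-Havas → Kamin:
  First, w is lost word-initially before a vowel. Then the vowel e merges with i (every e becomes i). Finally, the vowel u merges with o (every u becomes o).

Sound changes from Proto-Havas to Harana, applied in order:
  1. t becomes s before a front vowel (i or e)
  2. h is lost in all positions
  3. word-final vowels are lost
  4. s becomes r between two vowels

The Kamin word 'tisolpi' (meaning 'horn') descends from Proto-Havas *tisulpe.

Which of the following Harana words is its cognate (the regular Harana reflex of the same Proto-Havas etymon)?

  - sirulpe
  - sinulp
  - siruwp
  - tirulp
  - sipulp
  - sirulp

sirulp

Harana: *tisulpe > sisulpe > sisulp > sirulp  (by palatalisation, apocope, rhotacism)
The other candidates each miss or misapply at least one Harana change.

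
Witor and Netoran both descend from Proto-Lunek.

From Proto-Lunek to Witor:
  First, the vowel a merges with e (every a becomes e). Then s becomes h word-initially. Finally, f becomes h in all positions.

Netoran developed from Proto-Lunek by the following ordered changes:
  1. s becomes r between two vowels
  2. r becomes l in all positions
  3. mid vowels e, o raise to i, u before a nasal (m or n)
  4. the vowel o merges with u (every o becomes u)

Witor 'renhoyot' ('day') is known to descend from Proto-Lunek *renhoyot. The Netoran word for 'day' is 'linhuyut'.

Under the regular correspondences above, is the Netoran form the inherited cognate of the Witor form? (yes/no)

yes

Derive the expected Netoran reflex of *renhoyot:
Netoran: *renhoyot
  renhoyot (rule 1 does not apply)
  renhoyot → lenhoyot   [unconditioned shift]
  lenhoyot → linhoyot   [pre-nasal raising]
  linhoyot → linhuyut   [vowel merger]
  giving Netoran linhuyut.
Netoran 'linhuyut' matches the regular reflex exactly, so the pair is cognate.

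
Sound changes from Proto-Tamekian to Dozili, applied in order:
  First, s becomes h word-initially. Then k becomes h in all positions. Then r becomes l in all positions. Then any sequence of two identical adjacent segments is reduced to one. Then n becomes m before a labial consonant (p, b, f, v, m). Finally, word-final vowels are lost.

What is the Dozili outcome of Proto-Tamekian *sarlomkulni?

halomhuln

Dozili: start from *sarlomkulni.
  rule 1 (debuccalisation): sarlomkulni → harlomkulni
  rule 2 (unconditioned shift): harlomkulni → harlomhulni
  rule 3 (unconditioned shift): harlomhulni → hallomhulni
  rule 4 (degemination): hallomhulni → halomhulni
  rule 5: no change — halomhulni
  rule 6 (apocope): halomhulni → halomhuln
  ⇒ Dozili halomhuln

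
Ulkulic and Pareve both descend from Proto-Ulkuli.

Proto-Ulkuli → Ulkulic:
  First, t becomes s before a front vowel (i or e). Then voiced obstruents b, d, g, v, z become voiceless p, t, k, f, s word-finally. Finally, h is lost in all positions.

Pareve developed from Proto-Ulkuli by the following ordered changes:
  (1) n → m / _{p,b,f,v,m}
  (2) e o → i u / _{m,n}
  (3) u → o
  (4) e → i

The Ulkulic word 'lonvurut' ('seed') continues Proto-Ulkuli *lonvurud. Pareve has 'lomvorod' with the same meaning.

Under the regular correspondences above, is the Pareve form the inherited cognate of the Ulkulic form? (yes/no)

Derive the expected Pareve reflex of *lonvurud:
Pareve: start from *lonvurud.
  rule 1 (nasal place assimilation): lonvurud → lomvurud
  rule 2 (pre-nasal raising): lomvurud → lumvurud
  rule 3 (vowel merger): lumvurud → lomvorod
  rule 4: no change — lomvorod
  ⇒ Pareve lomvorod
Pareve 'lomvorod' matches the regular reflex exactly, so the pair is cognate.

yes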